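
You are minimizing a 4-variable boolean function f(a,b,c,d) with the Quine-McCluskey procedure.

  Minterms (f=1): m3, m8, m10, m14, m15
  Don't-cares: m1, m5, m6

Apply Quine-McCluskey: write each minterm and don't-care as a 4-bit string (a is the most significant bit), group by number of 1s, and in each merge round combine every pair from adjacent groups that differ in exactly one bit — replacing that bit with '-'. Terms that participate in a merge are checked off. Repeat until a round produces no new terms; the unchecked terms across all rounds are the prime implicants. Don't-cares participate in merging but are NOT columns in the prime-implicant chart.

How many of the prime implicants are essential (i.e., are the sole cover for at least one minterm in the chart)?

size-2^0 implicants → 0001(✓)  0011(✓)  0101(✓)  0110(✓)  1000(✓)  1010(✓)  1110(✓)  1111(✓)
size-2^1 implicants → -110  0-01  00-1  1-10  10-0  111-
Unchecked terms (primes): -110, 0-01, 00-1, 1-10, 10-0, 111-
Minterm coverage:
  m3 ⊆ 00-1 [E]
  m8 ⊆ 10-0 [E]
  m10 ⊆ 1-10,10-0
  m14 ⊆ -110,1-10,111-
  m15 ⊆ 111- [E]
E = {00-1, 10-0, 111-}

3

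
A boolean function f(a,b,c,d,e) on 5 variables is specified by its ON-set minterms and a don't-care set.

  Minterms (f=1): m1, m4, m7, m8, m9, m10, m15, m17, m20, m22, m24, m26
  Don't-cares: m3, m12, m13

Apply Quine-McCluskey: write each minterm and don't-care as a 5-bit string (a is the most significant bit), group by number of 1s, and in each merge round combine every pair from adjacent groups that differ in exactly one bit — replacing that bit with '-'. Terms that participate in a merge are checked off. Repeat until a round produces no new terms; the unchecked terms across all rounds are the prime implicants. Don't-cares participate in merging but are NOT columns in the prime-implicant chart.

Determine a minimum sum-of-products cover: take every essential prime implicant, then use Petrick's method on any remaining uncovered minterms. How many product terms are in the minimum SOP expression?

[col 0] 00001*, 00011*, 00100*, 00111*, 01000*, 01001*, 01010*, 01100*, 01101*, 01111*, 10001*, 10100*, 10110*, 11000*, 11010*
[col 1] -0001, -0100, -1000*, -1010*, 0-001, 0-100, 0-111, 00-11, 000-1, 01-00*, 01-01*, 010-0*, 0100-*, 011-1, 0110-*, 101-0, 110-0*
[col 2] -10-0, 01-0-
Prime implicants: -0001, -0100, -10-0, 0-001, 0-100, 0-111, 00-11, 000-1, 01-0-, 011-1, 101-0
PI chart (minterm → PIs covering it):
  1 | -0001,0-001,000-1
  4 | -0100,0-100
  7 | 0-111,00-11
  8 | -10-0,01-0-
  9 | 0-001,01-0-
  10 | -10-0  (sole → essential)
  15 | 0-111,011-1
  17 | -0001  (sole → essential)
  20 | -0100,101-0
  22 | 101-0  (sole → essential)
  24 | -10-0  (sole → essential)
  26 | -10-0  (sole → essential)
Essential prime implicants: -0001, -10-0, 101-0
Petrick residual → -0100, 0-001, 0-111
Minimum SOP uses 6 PIs: b'c'd'e + b'cd'e' + bc'e' + a'c'd'e + a'cde + ab'ce'

6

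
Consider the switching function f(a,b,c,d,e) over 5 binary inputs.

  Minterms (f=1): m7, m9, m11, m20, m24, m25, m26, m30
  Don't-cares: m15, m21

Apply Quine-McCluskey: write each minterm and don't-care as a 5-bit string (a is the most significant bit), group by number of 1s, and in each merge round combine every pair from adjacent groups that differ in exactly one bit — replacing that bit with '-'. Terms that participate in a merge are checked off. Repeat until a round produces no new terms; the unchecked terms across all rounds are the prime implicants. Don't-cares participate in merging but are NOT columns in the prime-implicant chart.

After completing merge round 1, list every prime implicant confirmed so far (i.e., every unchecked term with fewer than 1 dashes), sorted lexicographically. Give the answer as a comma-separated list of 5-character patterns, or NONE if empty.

Round 0: 00111✓ 01001✓ 01011✓ 01111✓ 10100✓ 10101✓ 11000✓ 11001✓ 11010✓ 11110✓
Round 1: -1001 0-111 01-11 010-1 1010- 11-10 110-0 1100-
PIs = {-1001, 0-111, 01-11, 010-1, 1010-, 11-10, 110-0, 1100-}

NONE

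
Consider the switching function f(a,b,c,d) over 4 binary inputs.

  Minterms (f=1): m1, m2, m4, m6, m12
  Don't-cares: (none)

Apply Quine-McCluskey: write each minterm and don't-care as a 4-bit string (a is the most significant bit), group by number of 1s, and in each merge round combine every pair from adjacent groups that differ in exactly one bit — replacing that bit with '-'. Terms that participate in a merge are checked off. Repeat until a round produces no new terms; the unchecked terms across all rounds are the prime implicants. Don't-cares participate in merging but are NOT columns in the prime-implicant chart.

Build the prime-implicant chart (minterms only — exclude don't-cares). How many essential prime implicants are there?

Round 0: 0001 0010✓ 0100✓ 0110✓ 1100✓
Round 1: -100 0-10 01-0
PIs = {-100, 0-10, 0001, 01-0}
Coverage chart:
  m1: 0001 ←essential
  m2: 0-10 ←essential
  m4: -100,01-0
  m6: 0-10,01-0
  m12: -100 ←essential
Essential: -100, 0-10, 0001

3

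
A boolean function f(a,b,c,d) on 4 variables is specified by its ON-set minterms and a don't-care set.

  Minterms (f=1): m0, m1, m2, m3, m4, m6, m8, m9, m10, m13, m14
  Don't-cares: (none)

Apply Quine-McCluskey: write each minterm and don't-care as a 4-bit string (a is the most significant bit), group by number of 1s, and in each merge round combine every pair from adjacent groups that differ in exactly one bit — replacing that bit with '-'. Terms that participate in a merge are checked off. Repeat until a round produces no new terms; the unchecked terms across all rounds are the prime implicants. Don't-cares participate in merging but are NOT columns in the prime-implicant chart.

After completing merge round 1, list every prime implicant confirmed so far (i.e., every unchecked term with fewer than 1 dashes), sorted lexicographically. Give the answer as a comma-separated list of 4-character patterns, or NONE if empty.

NONE

Round 0: 0000✓ 0001✓ 0010✓ 0011✓ 0100✓ 0110✓ 1000✓ 1001✓ 1010✓ 1101✓ 1110✓
Round 1: -000✓ -001✓ -010✓ -110✓ 0-00✓ 0-10✓ 00-0✓ 00-1✓ 000-✓ 001-✓ 01-0✓ 1-01 1-10✓ 10-0✓ 100-✓
Round 2: --10 -0-0 -00- 0--0 00--
PIs = {--10, -0-0, -00-, 0--0, 00--, 1-01}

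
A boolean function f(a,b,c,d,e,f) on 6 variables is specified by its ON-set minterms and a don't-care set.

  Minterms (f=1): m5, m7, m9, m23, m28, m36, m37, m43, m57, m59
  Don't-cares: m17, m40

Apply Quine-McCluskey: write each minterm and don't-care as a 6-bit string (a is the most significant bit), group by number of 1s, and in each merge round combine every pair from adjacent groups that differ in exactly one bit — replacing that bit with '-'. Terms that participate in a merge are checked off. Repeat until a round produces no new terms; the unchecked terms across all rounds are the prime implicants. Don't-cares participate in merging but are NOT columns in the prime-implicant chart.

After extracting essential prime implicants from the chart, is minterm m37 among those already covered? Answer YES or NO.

[col 0] 000101*, 000111*, 001001, 010001, 010111*, 011100, 100100*, 100101*, 101000, 101011*, 111001*, 111011*
[col 1] -00101, 0-0111, 0001-1, 1-1011, 10010-, 1110-1
Prime implicants: -00101, 0-0111, 0001-1, 001001, 010001, 011100, 1-1011, 10010-, 101000, 1110-1
PI chart (minterm → PIs covering it):
  5 | -00101,0001-1
  7 | 0-0111,0001-1
  9 | 001001  (sole → essential)
  23 | 0-0111  (sole → essential)
  28 | 011100  (sole → essential)
  36 | 10010-  (sole → essential)
  37 | -00101,10010-
  43 | 1-1011  (sole → essential)
  57 | 1110-1  (sole → essential)
  59 | 1-1011,1110-1
Essential prime implicants: 0-0111, 001001, 011100, 1-1011, 10010-, 1110-1

YES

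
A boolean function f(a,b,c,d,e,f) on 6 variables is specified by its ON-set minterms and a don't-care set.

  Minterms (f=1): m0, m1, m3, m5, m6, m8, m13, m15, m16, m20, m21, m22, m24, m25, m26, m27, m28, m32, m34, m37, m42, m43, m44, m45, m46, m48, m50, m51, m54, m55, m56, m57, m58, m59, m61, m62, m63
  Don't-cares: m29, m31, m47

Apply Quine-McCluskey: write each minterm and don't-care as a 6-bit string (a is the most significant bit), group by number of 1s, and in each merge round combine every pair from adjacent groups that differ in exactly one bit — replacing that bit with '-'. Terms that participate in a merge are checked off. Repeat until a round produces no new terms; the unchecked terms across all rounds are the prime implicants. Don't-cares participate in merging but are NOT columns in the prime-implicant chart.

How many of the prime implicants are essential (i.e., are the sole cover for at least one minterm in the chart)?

size-2^0 implicants → 000000(✓)  000001(✓)  000011(✓)  000101(✓)  000110(✓)  001000(✓)  001101(✓)  001111(✓)  010000(✓)  010100(✓)  010101(✓)  010110(✓)  011000(✓)  011001(✓)  011010(✓)  011011(✓)  011100(✓)  011101(✓)  011111(✓)  100000(✓)  100010(✓)  100101(✓)  101010(✓)  101011(✓)  101100(✓)  101101(✓)  101110(✓)  101111(✓)  110000(✓)  110010(✓)  110011(✓)  110110(✓)  110111(✓)  111000(✓)  111001(✓)  111010(✓)  111011(✓)  111101(✓)  111110(✓)  111111(✓)
size-2^1 implicants → -00000(✓)  -00101(✓)  -01101(✓)  -01111(✓)  -10000(✓)  -10110  -11000(✓)  -11001(✓)  -11010(✓)  -11011(✓)  -11101(✓)  -11111(✓)  0-0000(✓)  0-0101(✓)  0-0110  0-1000(✓)  0-1101(✓)  0-1111(✓)  00-000(✓)  00-101(✓)  000-01  0000-1  00000-  0011-1(✓)  01-000(✓)  01-100(✓)  01-101(✓)  010-00(✓)  0101-0  01010-(✓)  011-00(✓)  011-01(✓)  011-11(✓)  0110-0(✓)  0110-1(✓)  01100-(✓)  01101-(✓)  0111-1(✓)  01110-(✓)  1-0000(✓)  1-0010(✓)  1-1010(✓)  1-1011(✓)  1-1101(✓)  1-1110(✓)  1-1111(✓)  10-010(✓)  10-101(✓)  1000-0(✓)  101-10(✓)  101-11(✓)  10101-(✓)  1011-0(✓)  1011-1(✓)  10110-(✓)  10111-(✓)  11-000(✓)  11-010(✓)  11-011(✓)  11-110(✓)  11-111(✓)  110-10(✓)  110-11(✓)  1100-0(✓)  11001-(✓)  11011-(✓)  111-01(✓)  111-10(✓)  111-11(✓)  1110-0(✓)  1110-1(✓)  11100-(✓)  11101-(✓)  1111-1(✓)  11111-(✓)
size-2^2 implicants → --0000  --1101(✓)  --1111(✓)  -0-101  -011-1(✓)  -1-000  -11-01(✓)  -11-11(✓)  -110-0(✓)  -110-1(✓)  -1100-(✓)  -1101-(✓)  -111-1(✓)  0--000  0--101  0-11-1(✓)  01--00  01-10-  011--1(✓)  011-0-  0110--(✓)  1--010  1-00-0  1-1-10(✓)  1-1-11(✓)  1-101-(✓)  1-11-1(✓)  1-111-(✓)  101-1-(✓)  1011--  11--10(✓)  11--11(✓)  11-0-0  11-01-(✓)  11-11-(✓)  110-1-(✓)  111--1(✓)  111-1-(✓)  1110--(✓)
size-2^3 implicants → --11-1  -11--1  -110--  1-1-1-  11--1-
Unchecked terms (primes): --0000, --11-1, -0-101, -1-000, -10110, -11--1, -110--, 0--000, 0--101, 0-0110, 000-01, 0000-1, 00000-, 01--00, 01-10-, 0101-0, 011-0-, 1--010, 1-00-0, 1-1-1-, 1011--, 11--1-, 11-0-0
Minterm coverage:
  m0 ⊆ --0000,0--000,00000-
  m1 ⊆ 000-01,0000-1,00000-
  m3 ⊆ 0000-1 [E]
  m5 ⊆ -0-101,0--101,000-01
  m6 ⊆ 0-0110 [E]
  m8 ⊆ 0--000 [E]
  m13 ⊆ --11-1,-0-101,0--101
  m15 ⊆ --11-1 [E]
  m16 ⊆ --0000,-1-000,0--000,01--00
  m20 ⊆ 01--00,01-10-,0101-0
  m21 ⊆ 0--101,01-10-
  m22 ⊆ -10110,0-0110,0101-0
  m24 ⊆ -1-000,-110--,0--000,01--00,011-0-
  m25 ⊆ -11--1,-110--,011-0-
  m26 ⊆ -110-- [E]
  m27 ⊆ -11--1,-110--
  m28 ⊆ 01--00,01-10-,011-0-
  m32 ⊆ --0000,1-00-0
  m34 ⊆ 1--010,1-00-0
  m37 ⊆ -0-101 [E]
  m42 ⊆ 1--010,1-1-1-
  m43 ⊆ 1-1-1- [E]
  m44 ⊆ 1011-- [E]
  m45 ⊆ --11-1,-0-101,1011--
  m46 ⊆ 1-1-1-,1011--
  m48 ⊆ --0000,-1-000,1-00-0,11-0-0
  m50 ⊆ 1--010,1-00-0,11--1-,11-0-0
  m51 ⊆ 11--1- [E]
  m54 ⊆ -10110,11--1-
  m55 ⊆ 11--1- [E]
  m56 ⊆ -1-000,-110--,11-0-0
  m57 ⊆ -11--1,-110--
  m58 ⊆ -110--,1--010,1-1-1-,11--1-,11-0-0
  m59 ⊆ -11--1,-110--,1-1-1-,11--1-
  m61 ⊆ --11-1,-11--1
  m62 ⊆ 1-1-1-,11--1-
  m63 ⊆ --11-1,-11--1,1-1-1-,11--1-
E = {--11-1, -0-101, -110--, 0--000, 0-0110, 0000-1, 1-1-1-, 1011--, 11--1-}

9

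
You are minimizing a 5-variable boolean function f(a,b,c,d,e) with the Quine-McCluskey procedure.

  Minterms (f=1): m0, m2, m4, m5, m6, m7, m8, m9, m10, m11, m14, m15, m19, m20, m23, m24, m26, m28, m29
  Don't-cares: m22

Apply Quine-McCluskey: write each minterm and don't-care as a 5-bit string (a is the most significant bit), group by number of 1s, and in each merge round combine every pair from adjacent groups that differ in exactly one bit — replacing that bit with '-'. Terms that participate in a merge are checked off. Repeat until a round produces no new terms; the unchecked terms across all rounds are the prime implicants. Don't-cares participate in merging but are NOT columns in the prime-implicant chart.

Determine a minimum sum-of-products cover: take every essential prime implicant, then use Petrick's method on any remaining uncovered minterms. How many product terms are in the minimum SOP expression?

8

Round 0: 00000✓ 00010✓ 00100✓ 00101✓ 00110✓ 00111✓ 01000✓ 01001✓ 01010✓ 01011✓ 01110✓ 01111✓ 10011✓ 10100✓ 10110✓ 10111✓ 11000✓ 11010✓ 11100✓ 11101✓
Round 1: -0100✓ -0110✓ -0111✓ -1000✓ -1010✓ 0-000✓ 0-010✓ 0-110✓ 0-111✓ 00-00✓ 00-10✓ 000-0✓ 001-0✓ 001-1✓ 0010-✓ 0011-✓ 01-10✓ 01-11✓ 010-0✓ 010-1✓ 0100-✓ 0101-✓ 0111-✓ 1-100 10-11 101-0✓ 1011-✓ 11-00 110-0✓ 1110-
Round 2: -01-0 -011- -10-0 0--10 0-0-0 0-11- 00--0 001-- 01-1- 010--
PIs = {-01-0, -011-, -10-0, 0--10, 0-0-0, 0-11-, 00--0, 001--, 01-1-, 010--, 1-100, 10-11, 11-00, 1110-}
Coverage chart:
  m0: 0-0-0,00--0
  m2: 0--10,0-0-0,00--0
  m4: -01-0,00--0,001--
  m5: 001-- ←essential
  m6: -01-0,-011-,0--10,0-11-,00--0,001--
  m7: -011-,0-11-,001--
  m8: -10-0,0-0-0,010--
  m9: 010-- ←essential
  m10: -10-0,0--10,0-0-0,01-1-,010--
  m11: 01-1-,010--
  m14: 0--10,0-11-,01-1-
  m15: 0-11-,01-1-
  m19: 10-11 ←essential
  m20: -01-0,1-100
  m23: -011-,10-11
  m24: -10-0,11-00
  m26: -10-0 ←essential
  m28: 1-100,11-00,1110-
  m29: 1110- ←essential
Essential: -10-0, 001--, 010--, 10-11, 1110-
Petrick residual → -01-0, 0-0-0, 0-11-
Min cover (8 terms): b'ce' + bc'e' + a'c'e' + a'cd + a'b'c + a'bc' + ab'de + abcd'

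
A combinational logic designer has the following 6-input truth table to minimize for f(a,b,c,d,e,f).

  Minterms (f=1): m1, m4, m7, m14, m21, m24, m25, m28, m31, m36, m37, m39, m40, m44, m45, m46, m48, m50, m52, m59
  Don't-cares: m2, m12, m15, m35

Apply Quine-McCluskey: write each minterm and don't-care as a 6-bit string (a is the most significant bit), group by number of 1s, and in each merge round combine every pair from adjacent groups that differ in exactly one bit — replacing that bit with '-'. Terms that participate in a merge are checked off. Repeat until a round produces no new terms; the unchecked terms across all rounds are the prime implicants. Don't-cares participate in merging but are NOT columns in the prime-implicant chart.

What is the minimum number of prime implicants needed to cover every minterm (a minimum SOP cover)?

Round 0: 000001 000010 000100✓ 000111✓ 001100✓ 001110✓ 001111✓ 010101 011000✓ 011001✓ 011100✓ 011111✓ 100011✓ 100100✓ 100101✓ 100111✓ 101000✓ 101100✓ 101101✓ 101110✓ 110000✓ 110010✓ 110100✓ 111011
Round 1: -00100✓ -00111 -01100✓ -01110✓ 0-1100 0-1111 00-100✓ 00-111 0011-0✓ 00111- 011-00 01100- 1-0100 10-100✓ 10-101✓ 100-11 1001-1 10010-✓ 101-00 1011-0✓ 10110-✓ 110-00 1100-0
Round 2: -0-100 -011-0 10-10-
PIs = {-0-100, -00111, -011-0, 0-1100, 0-1111, 00-111, 000001, 000010, 00111-, 010101, 011-00, 01100-, 1-0100, 10-10-, 100-11, 1001-1, 101-00, 110-00, 1100-0, 111011}
Coverage chart:
  m1: 000001 ←essential
  m4: -0-100 ←essential
  m7: -00111,00-111
  m14: -011-0,00111-
  m21: 010101 ←essential
  m24: 011-00,01100-
  m25: 01100- ←essential
  m28: 0-1100,011-00
  m31: 0-1111 ←essential
  m36: -0-100,1-0100,10-10-
  m37: 10-10-,1001-1
  m39: -00111,100-11,1001-1
  m40: 101-00 ←essential
  m44: -0-100,-011-0,10-10-,101-00
  m45: 10-10- ←essential
  m46: -011-0 ←essential
  m48: 110-00,1100-0
  m50: 1100-0 ←essential
  m52: 1-0100,110-00
  m59: 111011 ←essential
Essential: -0-100, -011-0, 0-1111, 000001, 010101, 01100-, 10-10-, 101-00, 1100-0, 111011
Petrick residual → -00111, 0-1100, 1-0100
Min cover (13 terms): b'de'f' + b'c'def + b'cdf' + a'cde'f' + a'cdef + a'b'c'd'e'f + a'bc'de'f + a'bcd'e' + ac'de'f' + ab'de' + ab'ce'f' + abc'd'f' + abcd'ef

13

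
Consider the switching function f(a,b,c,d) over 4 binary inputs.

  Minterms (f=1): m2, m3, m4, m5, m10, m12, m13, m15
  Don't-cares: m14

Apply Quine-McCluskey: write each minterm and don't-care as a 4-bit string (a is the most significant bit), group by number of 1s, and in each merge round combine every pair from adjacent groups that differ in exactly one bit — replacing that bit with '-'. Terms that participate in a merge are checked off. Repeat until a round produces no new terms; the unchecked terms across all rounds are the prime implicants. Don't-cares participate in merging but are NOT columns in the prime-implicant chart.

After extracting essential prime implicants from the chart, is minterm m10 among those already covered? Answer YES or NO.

NO

Round 0: 0010✓ 0011✓ 0100✓ 0101✓ 1010✓ 1100✓ 1101✓ 1110✓ 1111✓
Round 1: -010 -100✓ -101✓ 001- 010-✓ 1-10 11-0✓ 11-1✓ 110-✓ 111-✓
Round 2: -10- 11--
PIs = {-010, -10-, 001-, 1-10, 11--}
Coverage chart:
  m2: -010,001-
  m3: 001- ←essential
  m4: -10- ←essential
  m5: -10- ←essential
  m10: -010,1-10
  m12: -10-,11--
  m13: -10-,11--
  m15: 11-- ←essential
Essential: -10-, 001-, 11--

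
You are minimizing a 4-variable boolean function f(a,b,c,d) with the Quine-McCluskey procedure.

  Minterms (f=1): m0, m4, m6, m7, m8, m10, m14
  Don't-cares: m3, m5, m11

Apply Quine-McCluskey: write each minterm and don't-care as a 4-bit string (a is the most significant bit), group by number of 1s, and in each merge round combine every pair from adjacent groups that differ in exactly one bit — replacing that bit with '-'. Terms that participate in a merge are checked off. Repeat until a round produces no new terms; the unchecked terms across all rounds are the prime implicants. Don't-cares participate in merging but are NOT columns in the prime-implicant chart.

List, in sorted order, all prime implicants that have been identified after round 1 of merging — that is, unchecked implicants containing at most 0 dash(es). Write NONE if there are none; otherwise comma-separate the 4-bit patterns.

[col 0] 0000*, 0011*, 0100*, 0101*, 0110*, 0111*, 1000*, 1010*, 1011*, 1110*
[col 1] -000, -011, -110, 0-00, 0-11, 01-0*, 01-1*, 010-*, 011-*, 1-10, 10-0, 101-
[col 2] 01--
Prime implicants: -000, -011, -110, 0-00, 0-11, 01--, 1-10, 10-0, 101-

NONE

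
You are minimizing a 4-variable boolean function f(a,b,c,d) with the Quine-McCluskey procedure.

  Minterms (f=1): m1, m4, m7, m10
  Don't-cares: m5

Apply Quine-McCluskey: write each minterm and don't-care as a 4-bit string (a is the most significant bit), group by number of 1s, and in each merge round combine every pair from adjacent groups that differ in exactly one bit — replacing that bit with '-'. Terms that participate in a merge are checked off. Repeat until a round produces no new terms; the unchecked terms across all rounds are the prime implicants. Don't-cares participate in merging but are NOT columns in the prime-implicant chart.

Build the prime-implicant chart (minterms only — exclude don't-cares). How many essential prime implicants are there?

[col 0] 0001*, 0100*, 0101*, 0111*, 1010
[col 1] 0-01, 01-1, 010-
Prime implicants: 0-01, 01-1, 010-, 1010
PI chart (minterm → PIs covering it):
  1 | 0-01  (sole → essential)
  4 | 010-  (sole → essential)
  7 | 01-1  (sole → essential)
  10 | 1010  (sole → essential)
Essential prime implicants: 0-01, 01-1, 010-, 1010

4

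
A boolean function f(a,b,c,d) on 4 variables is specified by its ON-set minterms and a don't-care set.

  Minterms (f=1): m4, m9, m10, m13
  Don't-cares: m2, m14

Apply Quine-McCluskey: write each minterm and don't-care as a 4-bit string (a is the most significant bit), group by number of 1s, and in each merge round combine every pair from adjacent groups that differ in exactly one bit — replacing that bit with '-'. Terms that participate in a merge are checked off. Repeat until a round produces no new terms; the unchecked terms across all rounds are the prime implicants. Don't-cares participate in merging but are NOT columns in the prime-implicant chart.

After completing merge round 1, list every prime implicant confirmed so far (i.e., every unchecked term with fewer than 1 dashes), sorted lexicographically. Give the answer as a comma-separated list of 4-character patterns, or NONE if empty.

size-2^0 implicants → 0010(✓)  0100  1001(✓)  1010(✓)  1101(✓)  1110(✓)
size-2^1 implicants → -010  1-01  1-10
Unchecked terms (primes): -010, 0100, 1-01, 1-10

0100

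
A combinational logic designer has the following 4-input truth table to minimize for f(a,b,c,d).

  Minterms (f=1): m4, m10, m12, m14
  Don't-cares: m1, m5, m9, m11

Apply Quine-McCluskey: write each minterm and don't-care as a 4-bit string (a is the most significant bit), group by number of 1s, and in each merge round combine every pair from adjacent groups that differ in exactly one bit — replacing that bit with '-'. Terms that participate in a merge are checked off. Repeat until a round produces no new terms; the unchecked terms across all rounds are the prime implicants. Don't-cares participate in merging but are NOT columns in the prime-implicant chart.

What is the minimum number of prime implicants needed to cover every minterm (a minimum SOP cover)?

2

Round 0: 0001✓ 0100✓ 0101✓ 1001✓ 1010✓ 1011✓ 1100✓ 1110✓
Round 1: -001 -100 0-01 010- 1-10 10-1 101- 11-0
PIs = {-001, -100, 0-01, 010-, 1-10, 10-1, 101-, 11-0}
Coverage chart:
  m4: -100,010-
  m10: 1-10,101-
  m12: -100,11-0
  m14: 1-10,11-0
(no essential prime implicants)
Petrick residual → -100, 1-10
Min cover (2 terms): bc'd' + acd'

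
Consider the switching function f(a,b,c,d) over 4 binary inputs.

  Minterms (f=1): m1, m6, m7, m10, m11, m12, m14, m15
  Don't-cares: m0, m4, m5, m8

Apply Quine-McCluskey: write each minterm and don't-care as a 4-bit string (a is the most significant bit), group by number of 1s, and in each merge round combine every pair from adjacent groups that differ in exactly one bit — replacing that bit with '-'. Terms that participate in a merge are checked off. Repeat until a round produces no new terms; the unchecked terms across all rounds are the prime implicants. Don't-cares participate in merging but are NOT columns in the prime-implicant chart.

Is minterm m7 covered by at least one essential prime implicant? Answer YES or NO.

NO

size-2^0 implicants → 0000(✓)  0001(✓)  0100(✓)  0101(✓)  0110(✓)  0111(✓)  1000(✓)  1010(✓)  1011(✓)  1100(✓)  1110(✓)  1111(✓)
size-2^1 implicants → -000(✓)  -100(✓)  -110(✓)  -111(✓)  0-00(✓)  0-01(✓)  000-(✓)  01-0(✓)  01-1(✓)  010-(✓)  011-(✓)  1-00(✓)  1-10(✓)  1-11(✓)  10-0(✓)  101-(✓)  11-0(✓)  111-(✓)
size-2^2 implicants → --00  -1-0  -11-  0-0-  01--  1--0  1-1-
Unchecked terms (primes): --00, -1-0, -11-, 0-0-, 01--, 1--0, 1-1-
Minterm coverage:
  m1 ⊆ 0-0- [E]
  m6 ⊆ -1-0,-11-,01--
  m7 ⊆ -11-,01--
  m10 ⊆ 1--0,1-1-
  m11 ⊆ 1-1- [E]
  m12 ⊆ --00,-1-0,1--0
  m14 ⊆ -1-0,-11-,1--0,1-1-
  m15 ⊆ -11-,1-1-
E = {0-0-, 1-1-}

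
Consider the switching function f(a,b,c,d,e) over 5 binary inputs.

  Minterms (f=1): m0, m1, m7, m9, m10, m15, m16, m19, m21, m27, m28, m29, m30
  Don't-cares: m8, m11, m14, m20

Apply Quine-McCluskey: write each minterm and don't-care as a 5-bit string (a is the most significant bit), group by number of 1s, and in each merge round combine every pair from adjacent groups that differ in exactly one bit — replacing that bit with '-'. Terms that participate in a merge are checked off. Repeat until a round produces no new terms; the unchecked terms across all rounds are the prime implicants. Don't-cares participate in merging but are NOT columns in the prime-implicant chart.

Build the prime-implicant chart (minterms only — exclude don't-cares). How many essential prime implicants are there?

4

size-2^0 implicants → 00000(✓)  00001(✓)  00111(✓)  01000(✓)  01001(✓)  01010(✓)  01011(✓)  01110(✓)  01111(✓)  10000(✓)  10011(✓)  10100(✓)  10101(✓)  11011(✓)  11100(✓)  11101(✓)  11110(✓)
size-2^1 implicants → -0000  -1011  -1110  0-000(✓)  0-001(✓)  0-111  0000-(✓)  01-10(✓)  01-11(✓)  010-0(✓)  010-1(✓)  0100-(✓)  0101-(✓)  0111-(✓)  1-011  1-100(✓)  1-101(✓)  10-00  1010-(✓)  111-0  1110-(✓)
size-2^2 implicants → 0-00-  01-1-  010--  1-10-
Unchecked terms (primes): -0000, -1011, -1110, 0-00-, 0-111, 01-1-, 010--, 1-011, 1-10-, 10-00, 111-0
Minterm coverage:
  m0 ⊆ -0000,0-00-
  m1 ⊆ 0-00- [E]
  m7 ⊆ 0-111 [E]
  m9 ⊆ 0-00-,010--
  m10 ⊆ 01-1-,010--
  m15 ⊆ 0-111,01-1-
  m16 ⊆ -0000,10-00
  m19 ⊆ 1-011 [E]
  m21 ⊆ 1-10- [E]
  m27 ⊆ -1011,1-011
  m28 ⊆ 1-10-,111-0
  m29 ⊆ 1-10- [E]
  m30 ⊆ -1110,111-0
E = {0-00-, 0-111, 1-011, 1-10-}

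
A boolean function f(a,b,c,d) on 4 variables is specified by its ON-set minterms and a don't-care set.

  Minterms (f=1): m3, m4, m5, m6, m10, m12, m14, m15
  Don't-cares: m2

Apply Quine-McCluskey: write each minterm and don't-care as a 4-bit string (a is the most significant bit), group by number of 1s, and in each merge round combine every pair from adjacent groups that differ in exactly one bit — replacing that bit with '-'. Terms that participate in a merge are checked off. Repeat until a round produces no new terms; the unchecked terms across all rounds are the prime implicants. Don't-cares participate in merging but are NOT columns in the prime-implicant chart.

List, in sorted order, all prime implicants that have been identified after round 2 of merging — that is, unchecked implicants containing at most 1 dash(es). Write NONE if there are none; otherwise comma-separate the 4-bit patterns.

[col 0] 0010*, 0011*, 0100*, 0101*, 0110*, 1010*, 1100*, 1110*, 1111*
[col 1] -010*, -100*, -110*, 0-10*, 001-, 01-0*, 010-, 1-10*, 11-0*, 111-
[col 2] --10, -1-0
Prime implicants: --10, -1-0, 001-, 010-, 111-

001-, 010-, 111-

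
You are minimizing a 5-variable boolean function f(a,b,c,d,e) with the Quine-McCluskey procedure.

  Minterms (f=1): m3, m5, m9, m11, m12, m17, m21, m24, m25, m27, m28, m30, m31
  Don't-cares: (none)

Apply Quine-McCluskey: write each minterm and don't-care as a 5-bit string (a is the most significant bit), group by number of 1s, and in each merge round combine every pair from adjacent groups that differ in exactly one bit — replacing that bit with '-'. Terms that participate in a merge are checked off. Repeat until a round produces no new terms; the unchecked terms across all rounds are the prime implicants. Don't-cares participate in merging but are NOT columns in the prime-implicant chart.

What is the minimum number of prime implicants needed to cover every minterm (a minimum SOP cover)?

Round 0: 00011✓ 00101✓ 01001✓ 01011✓ 01100✓ 10001✓ 10101✓ 11000✓ 11001✓ 11011✓ 11100✓ 11110✓ 11111✓
Round 1: -0101 -1001✓ -1011✓ -1100 0-011 010-1✓ 1-001 10-01 11-00 11-11 110-1✓ 1100- 111-0 1111-
Round 2: -10-1
PIs = {-0101, -10-1, -1100, 0-011, 1-001, 10-01, 11-00, 11-11, 1100-, 111-0, 1111-}
Coverage chart:
  m3: 0-011 ←essential
  m5: -0101 ←essential
  m9: -10-1 ←essential
  m11: -10-1,0-011
  m12: -1100 ←essential
  m17: 1-001,10-01
  m21: -0101,10-01
  m24: 11-00,1100-
  m25: -10-1,1-001,1100-
  m27: -10-1,11-11
  m28: -1100,11-00,111-0
  m30: 111-0,1111-
  m31: 11-11,1111-
Essential: -0101, -10-1, -1100, 0-011
Petrick residual → 1-001, 11-00, 1111-
Min cover (7 terms): b'cd'e + bc'e + bcd'e' + a'c'de + ac'd'e + abd'e' + abcd

7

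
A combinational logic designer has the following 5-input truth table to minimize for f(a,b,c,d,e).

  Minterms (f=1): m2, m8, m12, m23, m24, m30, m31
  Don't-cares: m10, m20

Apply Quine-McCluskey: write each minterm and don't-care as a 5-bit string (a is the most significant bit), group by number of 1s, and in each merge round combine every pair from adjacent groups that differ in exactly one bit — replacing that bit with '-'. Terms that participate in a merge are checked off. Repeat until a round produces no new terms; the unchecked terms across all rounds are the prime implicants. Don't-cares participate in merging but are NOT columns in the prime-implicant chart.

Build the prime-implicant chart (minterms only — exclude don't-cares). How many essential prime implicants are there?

size-2^0 implicants → 00010(✓)  01000(✓)  01010(✓)  01100(✓)  10100  10111(✓)  11000(✓)  11110(✓)  11111(✓)
size-2^1 implicants → -1000  0-010  01-00  010-0  1-111  1111-
Unchecked terms (primes): -1000, 0-010, 01-00, 010-0, 1-111, 10100, 1111-
Minterm coverage:
  m2 ⊆ 0-010 [E]
  m8 ⊆ -1000,01-00,010-0
  m12 ⊆ 01-00 [E]
  m23 ⊆ 1-111 [E]
  m24 ⊆ -1000 [E]
  m30 ⊆ 1111- [E]
  m31 ⊆ 1-111,1111-
E = {-1000, 0-010, 01-00, 1-111, 1111-}

5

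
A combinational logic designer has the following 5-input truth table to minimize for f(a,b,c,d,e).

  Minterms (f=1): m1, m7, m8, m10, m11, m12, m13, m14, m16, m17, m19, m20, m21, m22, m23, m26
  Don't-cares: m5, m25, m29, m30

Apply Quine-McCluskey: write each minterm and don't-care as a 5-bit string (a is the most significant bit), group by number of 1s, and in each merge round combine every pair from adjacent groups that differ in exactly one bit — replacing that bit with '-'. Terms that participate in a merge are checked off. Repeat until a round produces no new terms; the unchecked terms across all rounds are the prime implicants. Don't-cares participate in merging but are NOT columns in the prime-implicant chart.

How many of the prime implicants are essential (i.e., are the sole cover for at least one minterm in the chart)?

7

[col 0] 00001*, 00101*, 00111*, 01000*, 01010*, 01011*, 01100*, 01101*, 01110*, 10000*, 10001*, 10011*, 10100*, 10101*, 10110*, 10111*, 11001*, 11010*, 11101*, 11110*
[col 1] -0001*, -0101*, -0111*, -1010*, -1101*, -1110*, 0-101*, 00-01*, 001-1*, 01-00*, 01-10*, 010-0*, 0101-, 011-0*, 0110-, 1-001*, 1-101*, 1-110, 10-00*, 10-01*, 10-11*, 100-1*, 1000-*, 101-0*, 101-1*, 1010-*, 1011-*, 11-01*, 11-10*
[col 2] --101, -0-01, -01-1, -1-10, 01--0, 1--01, 10--1, 10-0-, 101--
Prime implicants: --101, -0-01, -01-1, -1-10, 01--0, 0101-, 0110-, 1--01, 1-110, 10--1, 10-0-, 101--
PI chart (minterm → PIs covering it):
  1 | -0-01  (sole → essential)
  7 | -01-1  (sole → essential)
  8 | 01--0  (sole → essential)
  10 | -1-10,01--0,0101-
  11 | 0101-  (sole → essential)
  12 | 01--0,0110-
  13 | --101,0110-
  14 | -1-10,01--0
  16 | 10-0-  (sole → essential)
  17 | -0-01,1--01,10--1,10-0-
  19 | 10--1  (sole → essential)
  20 | 10-0-,101--
  21 | --101,-0-01,-01-1,1--01,10--1,10-0-,101--
  22 | 1-110,101--
  23 | -01-1,10--1,101--
  26 | -1-10  (sole → essential)
Essential prime implicants: -0-01, -01-1, -1-10, 01--0, 0101-, 10--1, 10-0-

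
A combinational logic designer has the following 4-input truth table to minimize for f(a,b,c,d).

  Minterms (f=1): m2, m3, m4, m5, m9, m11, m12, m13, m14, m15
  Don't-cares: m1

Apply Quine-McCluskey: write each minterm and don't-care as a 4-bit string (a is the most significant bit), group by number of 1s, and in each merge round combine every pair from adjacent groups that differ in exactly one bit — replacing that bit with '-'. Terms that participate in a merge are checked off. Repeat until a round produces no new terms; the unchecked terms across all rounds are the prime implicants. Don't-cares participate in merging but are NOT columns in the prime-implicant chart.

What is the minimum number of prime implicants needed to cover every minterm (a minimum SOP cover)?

4

[col 0] 0001*, 0010*, 0011*, 0100*, 0101*, 1001*, 1011*, 1100*, 1101*, 1110*, 1111*
[col 1] -001*, -011*, -100*, -101*, 0-01*, 00-1*, 001-, 010-*, 1-01*, 1-11*, 10-1*, 11-0*, 11-1*, 110-*, 111-*
[col 2] --01, -0-1, -10-, 1--1, 11--
Prime implicants: --01, -0-1, -10-, 001-, 1--1, 11--
PI chart (minterm → PIs covering it):
  2 | 001-  (sole → essential)
  3 | -0-1,001-
  4 | -10-  (sole → essential)
  5 | --01,-10-
  9 | --01,-0-1,1--1
  11 | -0-1,1--1
  12 | -10-,11--
  13 | --01,-10-,1--1,11--
  14 | 11--  (sole → essential)
  15 | 1--1,11--
Essential prime implicants: -10-, 001-, 11--
Petrick residual → -0-1
Minimum SOP uses 4 PIs: b'd + bc' + a'b'c + ab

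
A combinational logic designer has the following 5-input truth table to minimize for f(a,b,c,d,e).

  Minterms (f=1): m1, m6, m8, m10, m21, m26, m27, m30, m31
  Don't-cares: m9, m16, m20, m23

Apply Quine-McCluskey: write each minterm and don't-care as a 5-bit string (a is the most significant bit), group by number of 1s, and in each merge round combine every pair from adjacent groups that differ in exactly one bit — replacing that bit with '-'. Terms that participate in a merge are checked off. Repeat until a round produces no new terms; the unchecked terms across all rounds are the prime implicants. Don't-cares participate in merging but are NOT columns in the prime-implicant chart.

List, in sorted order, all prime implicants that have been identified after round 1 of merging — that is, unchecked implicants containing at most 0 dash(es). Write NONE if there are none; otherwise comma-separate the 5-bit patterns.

00110

Round 0: 00001✓ 00110 01000✓ 01001✓ 01010✓ 10000✓ 10100✓ 10101✓ 10111✓ 11010✓ 11011✓ 11110✓ 11111✓
Round 1: -1010 0-001 010-0 0100- 1-111 10-00 101-1 1010- 11-10✓ 11-11✓ 1101-✓ 1111-✓
Round 2: 11-1-
PIs = {-1010, 0-001, 00110, 010-0, 0100-, 1-111, 10-00, 101-1, 1010-, 11-1-}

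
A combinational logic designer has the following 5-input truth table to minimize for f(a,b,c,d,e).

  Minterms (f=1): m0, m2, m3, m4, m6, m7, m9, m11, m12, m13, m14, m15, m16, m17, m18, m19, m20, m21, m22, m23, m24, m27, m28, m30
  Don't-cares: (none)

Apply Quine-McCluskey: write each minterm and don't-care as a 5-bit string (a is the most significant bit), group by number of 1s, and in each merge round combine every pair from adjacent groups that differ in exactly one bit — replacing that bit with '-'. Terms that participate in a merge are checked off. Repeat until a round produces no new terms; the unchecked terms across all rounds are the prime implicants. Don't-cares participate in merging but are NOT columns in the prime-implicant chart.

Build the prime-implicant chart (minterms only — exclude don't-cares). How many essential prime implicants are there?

6

Round 0: 00000✓ 00010✓ 00011✓ 00100✓ 00110✓ 00111✓ 01001✓ 01011✓ 01100✓ 01101✓ 01110✓ 01111✓ 10000✓ 10001✓ 10010✓ 10011✓ 10100✓ 10101✓ 10110✓ 10111✓ 11000✓ 11011✓ 11100✓ 11110✓
Round 1: -0000✓ -0010✓ -0011✓ -0100✓ -0110✓ -0111✓ -1011✓ -1100✓ -1110✓ 0-011✓ 0-100✓ 0-110✓ 0-111✓ 00-00✓ 00-10✓ 00-11✓ 000-0✓ 0001-✓ 001-0✓ 0011-✓ 01-01✓ 01-11✓ 010-1✓ 011-0✓ 011-1✓ 0110-✓ 0111-✓ 1-000✓ 1-011✓ 1-100✓ 1-110✓ 10-00✓ 10-01✓ 10-10✓ 10-11✓ 100-0✓ 100-1✓ 1000-✓ 1001-✓ 101-0✓ 101-1✓ 1010-✓ 1011-✓ 11-00✓ 111-0✓
Round 2: --011 --100✓ --110✓ -0-00✓ -0-10✓ -0-11✓ -00-0✓ -001-✓ -01-0✓ -011-✓ -11-0✓ 0--11 0-1-0✓ 0-11- 00--0✓ 00-1-✓ 01--1 011-- 1--00 1-1-0✓ 10--0✓ 10--1✓ 10-0-✓ 10-1-✓ 100--✓ 101--✓
Round 3: --1-0 -0--0 -0-1- 10---
PIs = {--011, --1-0, -0--0, -0-1-, 0--11, 0-11-, 01--1, 011--, 1--00, 10---}
Coverage chart:
  m0: -0--0 ←essential
  m2: -0--0,-0-1-
  m3: --011,-0-1-,0--11
  m4: --1-0,-0--0
  m6: --1-0,-0--0,-0-1-,0-11-
  m7: -0-1-,0--11,0-11-
  m9: 01--1 ←essential
  m11: --011,0--11,01--1
  m12: --1-0,011--
  m13: 01--1,011--
  m14: --1-0,0-11-,011--
  m15: 0--11,0-11-,01--1,011--
  m16: -0--0,1--00,10---
  m17: 10--- ←essential
  m18: -0--0,-0-1-,10---
  m19: --011,-0-1-,10---
  m20: --1-0,-0--0,1--00,10---
  m21: 10--- ←essential
  m22: --1-0,-0--0,-0-1-,10---
  m23: -0-1-,10---
  m24: 1--00 ←essential
  m27: --011 ←essential
  m28: --1-0,1--00
  m30: --1-0 ←essential
Essential: --011, --1-0, -0--0, 01--1, 1--00, 10---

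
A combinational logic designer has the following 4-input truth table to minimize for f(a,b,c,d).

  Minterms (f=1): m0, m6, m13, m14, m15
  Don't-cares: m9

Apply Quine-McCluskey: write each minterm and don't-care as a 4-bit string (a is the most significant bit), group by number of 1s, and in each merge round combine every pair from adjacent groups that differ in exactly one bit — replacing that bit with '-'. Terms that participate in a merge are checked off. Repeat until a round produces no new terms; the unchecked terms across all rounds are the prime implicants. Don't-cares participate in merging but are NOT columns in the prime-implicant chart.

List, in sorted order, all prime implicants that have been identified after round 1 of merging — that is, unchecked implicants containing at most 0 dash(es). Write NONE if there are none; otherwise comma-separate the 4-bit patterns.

[col 0] 0000, 0110*, 1001*, 1101*, 1110*, 1111*
[col 1] -110, 1-01, 11-1, 111-
Prime implicants: -110, 0000, 1-01, 11-1, 111-

0000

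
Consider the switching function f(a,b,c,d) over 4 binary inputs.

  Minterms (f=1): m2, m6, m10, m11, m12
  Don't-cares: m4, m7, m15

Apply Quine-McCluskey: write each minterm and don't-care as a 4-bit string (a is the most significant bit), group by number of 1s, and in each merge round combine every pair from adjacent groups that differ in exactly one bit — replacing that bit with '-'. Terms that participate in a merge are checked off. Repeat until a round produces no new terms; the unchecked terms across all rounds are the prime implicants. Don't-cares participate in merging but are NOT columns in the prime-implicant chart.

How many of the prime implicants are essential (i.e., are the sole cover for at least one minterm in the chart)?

1

Round 0: 0010✓ 0100✓ 0110✓ 0111✓ 1010✓ 1011✓ 1100✓ 1111✓
Round 1: -010 -100 -111 0-10 01-0 011- 1-11 101-
PIs = {-010, -100, -111, 0-10, 01-0, 011-, 1-11, 101-}
Coverage chart:
  m2: -010,0-10
  m6: 0-10,01-0,011-
  m10: -010,101-
  m11: 1-11,101-
  m12: -100 ←essential
Essential: -100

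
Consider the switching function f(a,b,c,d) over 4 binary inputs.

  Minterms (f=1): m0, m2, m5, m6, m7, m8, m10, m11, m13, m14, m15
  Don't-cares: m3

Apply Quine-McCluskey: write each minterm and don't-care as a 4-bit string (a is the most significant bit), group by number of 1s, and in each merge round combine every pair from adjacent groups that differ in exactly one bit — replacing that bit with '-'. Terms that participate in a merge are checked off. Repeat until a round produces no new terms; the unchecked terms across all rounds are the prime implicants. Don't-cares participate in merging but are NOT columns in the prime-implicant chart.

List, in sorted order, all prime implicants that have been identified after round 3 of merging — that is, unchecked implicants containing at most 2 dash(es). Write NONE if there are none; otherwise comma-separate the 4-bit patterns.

-0-0, -1-1

size-2^0 implicants → 0000(✓)  0010(✓)  0011(✓)  0101(✓)  0110(✓)  0111(✓)  1000(✓)  1010(✓)  1011(✓)  1101(✓)  1110(✓)  1111(✓)
size-2^1 implicants → -000(✓)  -010(✓)  -011(✓)  -101(✓)  -110(✓)  -111(✓)  0-10(✓)  0-11(✓)  00-0(✓)  001-(✓)  01-1(✓)  011-(✓)  1-10(✓)  1-11(✓)  10-0(✓)  101-(✓)  11-1(✓)  111-(✓)
size-2^2 implicants → --10(✓)  --11(✓)  -0-0  -01-(✓)  -1-1  -11-(✓)  0-1-(✓)  1-1-(✓)
size-2^3 implicants → --1-
Unchecked terms (primes): --1-, -0-0, -1-1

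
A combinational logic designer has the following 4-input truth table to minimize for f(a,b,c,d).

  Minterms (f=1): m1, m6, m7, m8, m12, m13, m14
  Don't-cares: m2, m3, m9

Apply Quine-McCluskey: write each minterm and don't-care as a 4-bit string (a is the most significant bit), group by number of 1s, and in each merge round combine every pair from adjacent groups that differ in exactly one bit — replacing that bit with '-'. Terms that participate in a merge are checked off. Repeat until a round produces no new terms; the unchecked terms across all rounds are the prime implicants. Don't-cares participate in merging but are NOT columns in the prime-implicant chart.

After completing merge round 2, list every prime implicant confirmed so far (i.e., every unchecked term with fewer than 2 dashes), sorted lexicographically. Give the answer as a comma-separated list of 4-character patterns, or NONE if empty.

-001, -110, 00-1, 11-0

[col 0] 0001*, 0010*, 0011*, 0110*, 0111*, 1000*, 1001*, 1100*, 1101*, 1110*
[col 1] -001, -110, 0-10*, 0-11*, 00-1, 001-*, 011-*, 1-00*, 1-01*, 100-*, 11-0, 110-*
[col 2] 0-1-, 1-0-
Prime implicants: -001, -110, 0-1-, 00-1, 1-0-, 11-0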